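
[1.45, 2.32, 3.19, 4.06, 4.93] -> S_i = 1.45 + 0.87*i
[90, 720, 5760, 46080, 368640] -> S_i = 90*8^i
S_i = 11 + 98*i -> [11, 109, 207, 305, 403]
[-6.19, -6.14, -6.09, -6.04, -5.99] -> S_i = -6.19 + 0.05*i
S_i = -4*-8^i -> [-4, 32, -256, 2048, -16384]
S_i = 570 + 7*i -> [570, 577, 584, 591, 598]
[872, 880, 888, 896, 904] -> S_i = 872 + 8*i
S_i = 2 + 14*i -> [2, 16, 30, 44, 58]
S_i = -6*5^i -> [-6, -30, -150, -750, -3750]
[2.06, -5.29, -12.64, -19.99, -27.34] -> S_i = 2.06 + -7.35*i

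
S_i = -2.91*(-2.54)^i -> [-2.91, 7.39, -18.77, 47.69, -121.12]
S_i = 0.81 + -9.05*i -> [0.81, -8.24, -17.29, -26.34, -35.39]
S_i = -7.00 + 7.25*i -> [-7.0, 0.25, 7.5, 14.75, 22.0]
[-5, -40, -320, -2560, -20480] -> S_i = -5*8^i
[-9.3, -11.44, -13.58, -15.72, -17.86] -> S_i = -9.30 + -2.14*i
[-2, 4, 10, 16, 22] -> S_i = -2 + 6*i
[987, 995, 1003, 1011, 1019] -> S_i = 987 + 8*i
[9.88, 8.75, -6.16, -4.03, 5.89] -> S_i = Random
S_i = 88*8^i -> [88, 704, 5632, 45056, 360448]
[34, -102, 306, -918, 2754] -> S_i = 34*-3^i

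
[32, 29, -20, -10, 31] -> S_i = Random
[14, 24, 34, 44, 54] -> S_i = 14 + 10*i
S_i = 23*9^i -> [23, 207, 1863, 16767, 150903]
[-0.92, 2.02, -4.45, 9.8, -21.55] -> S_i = -0.92*(-2.20)^i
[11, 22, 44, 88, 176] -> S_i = 11*2^i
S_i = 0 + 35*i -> [0, 35, 70, 105, 140]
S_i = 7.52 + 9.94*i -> [7.52, 17.46, 27.4, 37.34, 47.28]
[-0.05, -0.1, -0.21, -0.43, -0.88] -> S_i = -0.05*2.05^i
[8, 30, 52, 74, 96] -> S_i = 8 + 22*i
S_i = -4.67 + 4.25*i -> [-4.67, -0.42, 3.83, 8.08, 12.33]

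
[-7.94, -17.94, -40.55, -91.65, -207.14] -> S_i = -7.94*2.26^i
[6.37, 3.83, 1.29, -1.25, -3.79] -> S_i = 6.37 + -2.54*i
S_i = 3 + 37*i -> [3, 40, 77, 114, 151]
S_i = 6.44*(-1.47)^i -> [6.44, -9.47, 13.92, -20.46, 30.07]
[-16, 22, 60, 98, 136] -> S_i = -16 + 38*i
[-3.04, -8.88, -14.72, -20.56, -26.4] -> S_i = -3.04 + -5.84*i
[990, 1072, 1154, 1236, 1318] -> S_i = 990 + 82*i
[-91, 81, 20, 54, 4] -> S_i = Random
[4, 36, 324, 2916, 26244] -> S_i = 4*9^i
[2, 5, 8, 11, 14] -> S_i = 2 + 3*i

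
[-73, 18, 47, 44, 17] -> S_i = Random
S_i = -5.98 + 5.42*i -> [-5.98, -0.56, 4.86, 10.28, 15.7]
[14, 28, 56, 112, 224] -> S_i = 14*2^i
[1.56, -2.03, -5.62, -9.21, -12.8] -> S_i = 1.56 + -3.59*i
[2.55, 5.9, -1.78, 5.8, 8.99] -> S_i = Random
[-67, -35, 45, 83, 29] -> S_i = Random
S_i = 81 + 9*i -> [81, 90, 99, 108, 117]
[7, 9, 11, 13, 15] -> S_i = 7 + 2*i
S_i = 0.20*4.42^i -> [0.2, 0.88, 3.91, 17.27, 76.33]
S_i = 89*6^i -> [89, 534, 3204, 19224, 115344]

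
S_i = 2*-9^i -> [2, -18, 162, -1458, 13122]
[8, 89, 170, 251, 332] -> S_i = 8 + 81*i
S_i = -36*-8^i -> [-36, 288, -2304, 18432, -147456]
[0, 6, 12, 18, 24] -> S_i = 0 + 6*i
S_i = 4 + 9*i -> [4, 13, 22, 31, 40]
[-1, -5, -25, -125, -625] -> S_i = -1*5^i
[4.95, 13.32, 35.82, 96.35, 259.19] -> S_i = 4.95*2.69^i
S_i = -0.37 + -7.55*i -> [-0.37, -7.92, -15.47, -23.02, -30.57]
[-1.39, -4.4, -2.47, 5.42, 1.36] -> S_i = Random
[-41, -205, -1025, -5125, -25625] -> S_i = -41*5^i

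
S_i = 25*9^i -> [25, 225, 2025, 18225, 164025]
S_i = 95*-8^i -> [95, -760, 6080, -48640, 389120]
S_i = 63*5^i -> [63, 315, 1575, 7875, 39375]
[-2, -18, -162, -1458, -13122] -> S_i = -2*9^i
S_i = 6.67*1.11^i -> [6.67, 7.4, 8.22, 9.12, 10.13]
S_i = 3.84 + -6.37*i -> [3.84, -2.53, -8.9, -15.27, -21.64]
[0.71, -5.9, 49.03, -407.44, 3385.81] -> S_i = 0.71*(-8.31)^i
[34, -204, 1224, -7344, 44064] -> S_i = 34*-6^i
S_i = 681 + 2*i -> [681, 683, 685, 687, 689]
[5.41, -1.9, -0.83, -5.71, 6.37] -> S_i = Random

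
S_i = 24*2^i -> [24, 48, 96, 192, 384]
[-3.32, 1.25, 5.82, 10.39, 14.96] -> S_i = -3.32 + 4.57*i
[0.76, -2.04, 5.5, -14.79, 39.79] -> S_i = 0.76*(-2.69)^i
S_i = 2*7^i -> [2, 14, 98, 686, 4802]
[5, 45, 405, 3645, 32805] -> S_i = 5*9^i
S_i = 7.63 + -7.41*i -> [7.63, 0.22, -7.19, -14.6, -22.01]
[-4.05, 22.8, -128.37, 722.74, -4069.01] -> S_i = -4.05*(-5.63)^i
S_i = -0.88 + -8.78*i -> [-0.88, -9.66, -18.44, -27.22, -36.0]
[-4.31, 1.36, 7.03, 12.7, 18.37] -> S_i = -4.31 + 5.67*i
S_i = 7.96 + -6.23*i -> [7.96, 1.73, -4.5, -10.73, -16.96]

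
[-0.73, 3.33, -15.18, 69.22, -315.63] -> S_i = -0.73*(-4.56)^i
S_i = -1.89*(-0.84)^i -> [-1.89, 1.59, -1.33, 1.12, -0.94]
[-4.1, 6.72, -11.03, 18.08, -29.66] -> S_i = -4.10*(-1.64)^i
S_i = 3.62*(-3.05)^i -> [3.62, -11.04, 33.68, -102.71, 313.26]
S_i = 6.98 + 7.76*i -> [6.98, 14.74, 22.5, 30.26, 38.02]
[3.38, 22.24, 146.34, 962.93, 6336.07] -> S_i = 3.38*6.58^i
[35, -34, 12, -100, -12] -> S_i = Random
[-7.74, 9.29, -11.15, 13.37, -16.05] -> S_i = -7.74*(-1.20)^i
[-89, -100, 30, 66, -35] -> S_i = Random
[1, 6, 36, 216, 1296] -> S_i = 1*6^i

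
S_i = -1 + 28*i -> [-1, 27, 55, 83, 111]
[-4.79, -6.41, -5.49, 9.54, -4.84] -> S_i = Random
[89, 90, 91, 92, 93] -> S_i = 89 + 1*i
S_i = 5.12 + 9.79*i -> [5.12, 14.91, 24.7, 34.49, 44.28]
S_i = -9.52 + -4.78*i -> [-9.52, -14.3, -19.08, -23.86, -28.64]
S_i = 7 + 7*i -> [7, 14, 21, 28, 35]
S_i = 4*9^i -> [4, 36, 324, 2916, 26244]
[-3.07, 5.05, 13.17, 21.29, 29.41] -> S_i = -3.07 + 8.12*i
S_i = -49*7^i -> [-49, -343, -2401, -16807, -117649]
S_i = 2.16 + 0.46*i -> [2.16, 2.62, 3.08, 3.54, 4.0]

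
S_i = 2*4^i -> [2, 8, 32, 128, 512]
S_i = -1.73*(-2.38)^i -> [-1.73, 4.12, -9.8, 23.32, -55.51]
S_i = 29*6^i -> [29, 174, 1044, 6264, 37584]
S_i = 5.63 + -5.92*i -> [5.63, -0.29, -6.21, -12.13, -18.05]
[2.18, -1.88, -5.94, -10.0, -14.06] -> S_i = 2.18 + -4.06*i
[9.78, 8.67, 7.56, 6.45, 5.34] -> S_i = 9.78 + -1.11*i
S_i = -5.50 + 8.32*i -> [-5.5, 2.82, 11.14, 19.46, 27.78]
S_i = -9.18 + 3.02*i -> [-9.18, -6.16, -3.14, -0.12, 2.9]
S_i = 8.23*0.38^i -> [8.23, 3.13, 1.19, 0.45, 0.17]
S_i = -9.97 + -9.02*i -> [-9.97, -18.99, -28.01, -37.03, -46.05]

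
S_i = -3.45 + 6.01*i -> [-3.45, 2.56, 8.57, 14.58, 20.59]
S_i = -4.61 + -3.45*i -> [-4.61, -8.06, -11.51, -14.96, -18.41]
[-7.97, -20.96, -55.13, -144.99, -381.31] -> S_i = -7.97*2.63^i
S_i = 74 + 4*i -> [74, 78, 82, 86, 90]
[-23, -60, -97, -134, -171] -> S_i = -23 + -37*i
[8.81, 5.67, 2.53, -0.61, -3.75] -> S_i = 8.81 + -3.14*i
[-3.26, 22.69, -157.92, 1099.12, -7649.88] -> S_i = -3.26*(-6.96)^i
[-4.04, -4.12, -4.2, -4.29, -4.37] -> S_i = -4.04*1.02^i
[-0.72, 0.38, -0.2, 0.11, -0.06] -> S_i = -0.72*(-0.53)^i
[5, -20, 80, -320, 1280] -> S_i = 5*-4^i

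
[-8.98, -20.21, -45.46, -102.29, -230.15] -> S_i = -8.98*2.25^i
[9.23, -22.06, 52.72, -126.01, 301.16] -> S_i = 9.23*(-2.39)^i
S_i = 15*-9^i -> [15, -135, 1215, -10935, 98415]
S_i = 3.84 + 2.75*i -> [3.84, 6.59, 9.34, 12.09, 14.84]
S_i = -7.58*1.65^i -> [-7.58, -12.51, -20.64, -34.05, -56.18]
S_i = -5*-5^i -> [-5, 25, -125, 625, -3125]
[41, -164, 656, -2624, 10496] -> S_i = 41*-4^i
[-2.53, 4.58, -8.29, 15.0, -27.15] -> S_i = -2.53*(-1.81)^i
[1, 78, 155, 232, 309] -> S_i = 1 + 77*i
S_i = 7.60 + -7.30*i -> [7.6, 0.3, -7.0, -14.3, -21.6]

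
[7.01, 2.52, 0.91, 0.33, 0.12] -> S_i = 7.01*0.36^i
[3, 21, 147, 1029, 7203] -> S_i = 3*7^i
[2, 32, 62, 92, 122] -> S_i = 2 + 30*i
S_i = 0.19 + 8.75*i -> [0.19, 8.94, 17.69, 26.44, 35.19]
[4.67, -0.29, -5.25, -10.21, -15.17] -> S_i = 4.67 + -4.96*i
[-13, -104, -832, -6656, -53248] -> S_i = -13*8^i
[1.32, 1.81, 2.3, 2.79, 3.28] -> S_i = 1.32 + 0.49*i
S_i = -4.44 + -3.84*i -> [-4.44, -8.28, -12.12, -15.96, -19.8]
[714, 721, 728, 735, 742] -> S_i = 714 + 7*i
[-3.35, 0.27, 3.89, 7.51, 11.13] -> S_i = -3.35 + 3.62*i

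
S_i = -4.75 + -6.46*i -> [-4.75, -11.21, -17.67, -24.13, -30.59]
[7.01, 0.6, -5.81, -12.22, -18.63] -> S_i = 7.01 + -6.41*i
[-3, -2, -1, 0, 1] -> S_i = -3 + 1*i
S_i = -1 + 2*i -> [-1, 1, 3, 5, 7]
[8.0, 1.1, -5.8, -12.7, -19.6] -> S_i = 8.00 + -6.90*i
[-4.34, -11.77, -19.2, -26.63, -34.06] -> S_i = -4.34 + -7.43*i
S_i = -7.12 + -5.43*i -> [-7.12, -12.55, -17.98, -23.41, -28.84]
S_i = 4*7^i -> [4, 28, 196, 1372, 9604]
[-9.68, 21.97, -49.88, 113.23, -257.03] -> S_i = -9.68*(-2.27)^i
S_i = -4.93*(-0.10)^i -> [-4.93, 0.49, -0.05, 0.0, -0.0]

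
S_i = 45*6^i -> [45, 270, 1620, 9720, 58320]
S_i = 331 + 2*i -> [331, 333, 335, 337, 339]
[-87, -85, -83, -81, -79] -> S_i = -87 + 2*i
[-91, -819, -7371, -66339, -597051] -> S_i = -91*9^i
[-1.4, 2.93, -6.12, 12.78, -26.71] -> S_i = -1.40*(-2.09)^i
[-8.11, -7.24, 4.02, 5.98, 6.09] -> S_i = Random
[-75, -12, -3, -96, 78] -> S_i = Random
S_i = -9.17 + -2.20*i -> [-9.17, -11.37, -13.57, -15.77, -17.97]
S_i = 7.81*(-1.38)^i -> [7.81, -10.78, 14.87, -20.53, 28.32]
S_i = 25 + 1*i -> [25, 26, 27, 28, 29]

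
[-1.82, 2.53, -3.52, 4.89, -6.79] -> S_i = -1.82*(-1.39)^i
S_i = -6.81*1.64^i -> [-6.81, -11.17, -18.32, -30.04, -49.26]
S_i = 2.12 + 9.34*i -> [2.12, 11.46, 20.8, 30.14, 39.48]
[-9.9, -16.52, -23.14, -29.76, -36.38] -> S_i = -9.90 + -6.62*i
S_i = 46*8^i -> [46, 368, 2944, 23552, 188416]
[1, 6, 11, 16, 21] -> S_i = 1 + 5*i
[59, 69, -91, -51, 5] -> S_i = Random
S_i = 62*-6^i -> [62, -372, 2232, -13392, 80352]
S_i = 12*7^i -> [12, 84, 588, 4116, 28812]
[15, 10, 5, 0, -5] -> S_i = 15 + -5*i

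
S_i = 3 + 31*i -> [3, 34, 65, 96, 127]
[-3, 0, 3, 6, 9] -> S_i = -3 + 3*i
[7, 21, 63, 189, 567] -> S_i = 7*3^i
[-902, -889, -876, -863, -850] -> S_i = -902 + 13*i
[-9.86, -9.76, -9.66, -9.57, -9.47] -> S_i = -9.86*0.99^i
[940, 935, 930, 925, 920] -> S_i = 940 + -5*i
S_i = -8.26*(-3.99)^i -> [-8.26, 32.96, -131.5, 524.69, -2093.49]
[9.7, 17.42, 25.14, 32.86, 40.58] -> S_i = 9.70 + 7.72*i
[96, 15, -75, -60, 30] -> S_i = Random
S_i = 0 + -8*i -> [0, -8, -16, -24, -32]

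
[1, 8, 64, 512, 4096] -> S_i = 1*8^i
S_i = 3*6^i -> [3, 18, 108, 648, 3888]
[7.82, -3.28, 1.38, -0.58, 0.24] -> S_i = 7.82*(-0.42)^i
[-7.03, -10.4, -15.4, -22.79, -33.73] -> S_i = -7.03*1.48^i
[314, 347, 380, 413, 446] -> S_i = 314 + 33*i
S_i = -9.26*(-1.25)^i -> [-9.26, 11.58, -14.47, 18.09, -22.61]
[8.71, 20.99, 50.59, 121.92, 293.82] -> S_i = 8.71*2.41^i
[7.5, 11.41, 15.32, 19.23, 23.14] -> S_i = 7.50 + 3.91*i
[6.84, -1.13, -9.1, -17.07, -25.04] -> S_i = 6.84 + -7.97*i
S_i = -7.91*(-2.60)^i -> [-7.91, 20.57, -53.47, 139.03, -361.47]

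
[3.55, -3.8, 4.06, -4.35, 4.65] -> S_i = 3.55*(-1.07)^i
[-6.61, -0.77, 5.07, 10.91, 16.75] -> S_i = -6.61 + 5.84*i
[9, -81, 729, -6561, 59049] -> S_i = 9*-9^i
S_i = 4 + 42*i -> [4, 46, 88, 130, 172]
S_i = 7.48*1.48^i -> [7.48, 11.07, 16.38, 24.25, 35.89]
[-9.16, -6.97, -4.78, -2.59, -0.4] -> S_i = -9.16 + 2.19*i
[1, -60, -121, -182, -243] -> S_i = 1 + -61*i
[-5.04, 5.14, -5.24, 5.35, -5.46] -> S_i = -5.04*(-1.02)^i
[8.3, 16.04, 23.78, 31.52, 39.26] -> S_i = 8.30 + 7.74*i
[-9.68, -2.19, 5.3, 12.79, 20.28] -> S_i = -9.68 + 7.49*i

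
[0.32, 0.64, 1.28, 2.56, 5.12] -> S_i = 0.32*2.00^i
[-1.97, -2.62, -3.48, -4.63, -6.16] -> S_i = -1.97*1.33^i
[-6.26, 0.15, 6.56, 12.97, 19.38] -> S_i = -6.26 + 6.41*i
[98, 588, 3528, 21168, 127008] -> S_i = 98*6^i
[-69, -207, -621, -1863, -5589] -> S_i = -69*3^i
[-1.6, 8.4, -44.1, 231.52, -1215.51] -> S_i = -1.60*(-5.25)^i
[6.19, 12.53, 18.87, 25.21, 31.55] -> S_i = 6.19 + 6.34*i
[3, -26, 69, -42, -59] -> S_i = Random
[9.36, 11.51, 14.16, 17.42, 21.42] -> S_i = 9.36*1.23^i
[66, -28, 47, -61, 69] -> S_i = Random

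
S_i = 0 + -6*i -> [0, -6, -12, -18, -24]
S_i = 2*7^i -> [2, 14, 98, 686, 4802]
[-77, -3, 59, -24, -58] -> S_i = Random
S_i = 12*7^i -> [12, 84, 588, 4116, 28812]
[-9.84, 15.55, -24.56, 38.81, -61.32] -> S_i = -9.84*(-1.58)^i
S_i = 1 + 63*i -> [1, 64, 127, 190, 253]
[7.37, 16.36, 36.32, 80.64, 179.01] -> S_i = 7.37*2.22^i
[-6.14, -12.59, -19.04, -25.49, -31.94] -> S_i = -6.14 + -6.45*i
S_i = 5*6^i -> [5, 30, 180, 1080, 6480]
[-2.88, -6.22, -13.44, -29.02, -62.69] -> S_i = -2.88*2.16^i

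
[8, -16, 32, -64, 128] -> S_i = 8*-2^i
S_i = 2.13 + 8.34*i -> [2.13, 10.47, 18.81, 27.15, 35.49]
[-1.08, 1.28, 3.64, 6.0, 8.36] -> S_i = -1.08 + 2.36*i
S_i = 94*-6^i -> [94, -564, 3384, -20304, 121824]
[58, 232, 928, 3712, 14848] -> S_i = 58*4^i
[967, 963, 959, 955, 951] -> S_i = 967 + -4*i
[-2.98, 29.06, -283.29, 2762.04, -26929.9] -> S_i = -2.98*(-9.75)^i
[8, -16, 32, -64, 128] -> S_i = 8*-2^i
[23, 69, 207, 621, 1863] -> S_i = 23*3^i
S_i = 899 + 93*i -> [899, 992, 1085, 1178, 1271]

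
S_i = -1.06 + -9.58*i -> [-1.06, -10.64, -20.22, -29.8, -39.38]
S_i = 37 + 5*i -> [37, 42, 47, 52, 57]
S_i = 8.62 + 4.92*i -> [8.62, 13.54, 18.46, 23.38, 28.3]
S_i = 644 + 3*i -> [644, 647, 650, 653, 656]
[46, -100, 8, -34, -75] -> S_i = Random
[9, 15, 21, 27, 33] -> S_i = 9 + 6*i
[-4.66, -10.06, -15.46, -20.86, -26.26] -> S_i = -4.66 + -5.40*i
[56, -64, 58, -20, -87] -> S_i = Random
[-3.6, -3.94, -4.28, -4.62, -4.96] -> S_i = -3.60 + -0.34*i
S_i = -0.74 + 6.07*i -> [-0.74, 5.33, 11.4, 17.47, 23.54]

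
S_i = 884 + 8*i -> [884, 892, 900, 908, 916]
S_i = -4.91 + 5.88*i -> [-4.91, 0.97, 6.85, 12.73, 18.61]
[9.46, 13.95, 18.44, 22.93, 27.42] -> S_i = 9.46 + 4.49*i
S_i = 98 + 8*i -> [98, 106, 114, 122, 130]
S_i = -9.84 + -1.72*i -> [-9.84, -11.56, -13.28, -15.0, -16.72]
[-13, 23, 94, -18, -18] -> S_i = Random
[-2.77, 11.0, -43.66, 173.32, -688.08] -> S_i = -2.77*(-3.97)^i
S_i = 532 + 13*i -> [532, 545, 558, 571, 584]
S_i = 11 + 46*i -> [11, 57, 103, 149, 195]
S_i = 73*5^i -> [73, 365, 1825, 9125, 45625]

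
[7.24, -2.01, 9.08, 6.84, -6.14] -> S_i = Random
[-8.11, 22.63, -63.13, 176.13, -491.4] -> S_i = -8.11*(-2.79)^i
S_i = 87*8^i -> [87, 696, 5568, 44544, 356352]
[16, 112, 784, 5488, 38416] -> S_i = 16*7^i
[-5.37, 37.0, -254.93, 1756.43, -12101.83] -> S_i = -5.37*(-6.89)^i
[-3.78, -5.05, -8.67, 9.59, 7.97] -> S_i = Random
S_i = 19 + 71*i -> [19, 90, 161, 232, 303]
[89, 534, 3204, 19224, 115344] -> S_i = 89*6^i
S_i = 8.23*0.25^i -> [8.23, 2.06, 0.51, 0.13, 0.03]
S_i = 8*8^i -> [8, 64, 512, 4096, 32768]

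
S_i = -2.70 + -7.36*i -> [-2.7, -10.06, -17.42, -24.78, -32.14]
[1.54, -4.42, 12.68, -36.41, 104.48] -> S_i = 1.54*(-2.87)^i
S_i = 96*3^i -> [96, 288, 864, 2592, 7776]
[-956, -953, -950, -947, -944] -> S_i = -956 + 3*i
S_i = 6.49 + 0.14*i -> [6.49, 6.63, 6.77, 6.91, 7.05]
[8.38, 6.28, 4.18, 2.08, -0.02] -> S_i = 8.38 + -2.10*i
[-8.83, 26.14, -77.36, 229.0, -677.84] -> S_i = -8.83*(-2.96)^i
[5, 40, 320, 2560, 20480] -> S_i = 5*8^i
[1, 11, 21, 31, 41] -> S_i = 1 + 10*i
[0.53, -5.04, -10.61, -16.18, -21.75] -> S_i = 0.53 + -5.57*i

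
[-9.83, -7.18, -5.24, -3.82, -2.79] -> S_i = -9.83*0.73^i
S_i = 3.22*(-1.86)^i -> [3.22, -5.99, 11.14, -20.72, 38.54]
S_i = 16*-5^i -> [16, -80, 400, -2000, 10000]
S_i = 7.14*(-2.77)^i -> [7.14, -19.78, 54.78, -151.75, 420.36]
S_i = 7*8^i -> [7, 56, 448, 3584, 28672]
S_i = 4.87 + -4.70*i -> [4.87, 0.17, -4.53, -9.23, -13.93]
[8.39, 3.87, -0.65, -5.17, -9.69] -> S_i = 8.39 + -4.52*i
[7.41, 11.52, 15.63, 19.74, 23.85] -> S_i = 7.41 + 4.11*i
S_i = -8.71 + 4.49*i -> [-8.71, -4.22, 0.27, 4.76, 9.25]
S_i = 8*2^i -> [8, 16, 32, 64, 128]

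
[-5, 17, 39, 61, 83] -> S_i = -5 + 22*i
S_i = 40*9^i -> [40, 360, 3240, 29160, 262440]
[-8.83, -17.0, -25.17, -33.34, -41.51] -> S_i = -8.83 + -8.17*i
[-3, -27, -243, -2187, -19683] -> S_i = -3*9^i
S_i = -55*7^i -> [-55, -385, -2695, -18865, -132055]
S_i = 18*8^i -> [18, 144, 1152, 9216, 73728]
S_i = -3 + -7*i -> [-3, -10, -17, -24, -31]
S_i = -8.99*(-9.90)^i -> [-8.99, 89.0, -881.11, 8722.99, -86357.58]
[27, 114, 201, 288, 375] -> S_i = 27 + 87*i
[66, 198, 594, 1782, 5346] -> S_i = 66*3^i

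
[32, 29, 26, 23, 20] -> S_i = 32 + -3*i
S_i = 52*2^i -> [52, 104, 208, 416, 832]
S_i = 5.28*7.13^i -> [5.28, 37.65, 268.42, 1913.83, 13645.58]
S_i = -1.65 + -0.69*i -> [-1.65, -2.34, -3.03, -3.72, -4.41]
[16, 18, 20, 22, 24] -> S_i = 16 + 2*i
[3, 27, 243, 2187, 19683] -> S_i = 3*9^i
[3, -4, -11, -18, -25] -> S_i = 3 + -7*i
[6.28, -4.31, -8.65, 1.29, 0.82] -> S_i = Random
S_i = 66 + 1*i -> [66, 67, 68, 69, 70]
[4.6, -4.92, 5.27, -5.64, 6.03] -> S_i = 4.60*(-1.07)^i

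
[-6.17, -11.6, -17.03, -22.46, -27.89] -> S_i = -6.17 + -5.43*i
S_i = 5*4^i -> [5, 20, 80, 320, 1280]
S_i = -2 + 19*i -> [-2, 17, 36, 55, 74]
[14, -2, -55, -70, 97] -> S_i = Random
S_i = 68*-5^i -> [68, -340, 1700, -8500, 42500]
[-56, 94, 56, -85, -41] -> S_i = Random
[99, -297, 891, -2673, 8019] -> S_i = 99*-3^i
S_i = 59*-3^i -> [59, -177, 531, -1593, 4779]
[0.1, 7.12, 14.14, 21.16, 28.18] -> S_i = 0.10 + 7.02*i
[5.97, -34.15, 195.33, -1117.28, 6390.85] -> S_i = 5.97*(-5.72)^i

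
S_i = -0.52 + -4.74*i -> [-0.52, -5.26, -10.0, -14.74, -19.48]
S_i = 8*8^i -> [8, 64, 512, 4096, 32768]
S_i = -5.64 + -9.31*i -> [-5.64, -14.95, -24.26, -33.57, -42.88]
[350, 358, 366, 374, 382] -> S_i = 350 + 8*i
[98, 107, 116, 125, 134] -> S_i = 98 + 9*i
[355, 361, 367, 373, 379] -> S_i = 355 + 6*i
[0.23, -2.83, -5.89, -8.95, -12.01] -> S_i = 0.23 + -3.06*i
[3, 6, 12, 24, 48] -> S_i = 3*2^i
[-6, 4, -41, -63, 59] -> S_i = Random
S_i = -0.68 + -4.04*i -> [-0.68, -4.72, -8.76, -12.8, -16.84]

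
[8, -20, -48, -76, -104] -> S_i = 8 + -28*i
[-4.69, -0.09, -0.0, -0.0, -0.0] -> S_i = -4.69*0.02^i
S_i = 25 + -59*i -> [25, -34, -93, -152, -211]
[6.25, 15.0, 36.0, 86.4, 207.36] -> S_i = 6.25*2.40^i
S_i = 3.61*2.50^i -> [3.61, 9.02, 22.56, 56.41, 141.02]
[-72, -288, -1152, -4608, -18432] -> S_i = -72*4^i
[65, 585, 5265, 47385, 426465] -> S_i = 65*9^i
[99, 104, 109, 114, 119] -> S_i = 99 + 5*i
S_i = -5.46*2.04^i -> [-5.46, -11.14, -22.72, -46.35, -94.56]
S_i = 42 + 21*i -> [42, 63, 84, 105, 126]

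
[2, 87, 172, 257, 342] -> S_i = 2 + 85*i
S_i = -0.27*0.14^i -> [-0.27, -0.04, -0.01, -0.0, -0.0]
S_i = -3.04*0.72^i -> [-3.04, -2.19, -1.58, -1.13, -0.82]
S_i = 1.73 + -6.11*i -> [1.73, -4.38, -10.49, -16.6, -22.71]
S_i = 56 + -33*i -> [56, 23, -10, -43, -76]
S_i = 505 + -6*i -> [505, 499, 493, 487, 481]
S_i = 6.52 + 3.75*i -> [6.52, 10.27, 14.02, 17.77, 21.52]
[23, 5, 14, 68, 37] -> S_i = Random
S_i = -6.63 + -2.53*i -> [-6.63, -9.16, -11.69, -14.22, -16.75]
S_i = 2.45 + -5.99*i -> [2.45, -3.54, -9.53, -15.52, -21.51]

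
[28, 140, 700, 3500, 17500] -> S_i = 28*5^i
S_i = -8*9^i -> [-8, -72, -648, -5832, -52488]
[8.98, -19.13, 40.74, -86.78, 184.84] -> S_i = 8.98*(-2.13)^i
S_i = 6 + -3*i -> [6, 3, 0, -3, -6]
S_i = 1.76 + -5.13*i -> [1.76, -3.37, -8.5, -13.63, -18.76]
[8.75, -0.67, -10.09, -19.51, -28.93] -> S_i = 8.75 + -9.42*i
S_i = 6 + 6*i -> [6, 12, 18, 24, 30]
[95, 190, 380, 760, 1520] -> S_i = 95*2^i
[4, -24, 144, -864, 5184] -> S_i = 4*-6^i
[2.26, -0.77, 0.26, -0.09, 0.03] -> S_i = 2.26*(-0.34)^i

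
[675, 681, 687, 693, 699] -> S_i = 675 + 6*i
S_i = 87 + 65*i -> [87, 152, 217, 282, 347]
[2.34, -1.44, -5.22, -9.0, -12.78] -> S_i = 2.34 + -3.78*i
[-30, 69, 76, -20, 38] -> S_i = Random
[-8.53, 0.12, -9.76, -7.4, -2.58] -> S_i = Random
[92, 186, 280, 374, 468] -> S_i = 92 + 94*i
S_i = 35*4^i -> [35, 140, 560, 2240, 8960]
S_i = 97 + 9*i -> [97, 106, 115, 124, 133]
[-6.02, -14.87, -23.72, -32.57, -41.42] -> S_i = -6.02 + -8.85*i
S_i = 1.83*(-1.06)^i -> [1.83, -1.94, 2.06, -2.18, 2.31]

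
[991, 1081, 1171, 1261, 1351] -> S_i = 991 + 90*i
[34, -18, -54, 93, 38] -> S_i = Random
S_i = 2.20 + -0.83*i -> [2.2, 1.37, 0.54, -0.29, -1.12]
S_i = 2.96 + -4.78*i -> [2.96, -1.82, -6.6, -11.38, -16.16]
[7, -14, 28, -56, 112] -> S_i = 7*-2^i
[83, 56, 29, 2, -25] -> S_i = 83 + -27*i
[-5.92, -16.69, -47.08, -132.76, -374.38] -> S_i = -5.92*2.82^i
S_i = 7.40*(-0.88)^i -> [7.4, -6.51, 5.73, -5.04, 4.44]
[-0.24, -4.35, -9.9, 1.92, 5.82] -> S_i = Random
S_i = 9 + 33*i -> [9, 42, 75, 108, 141]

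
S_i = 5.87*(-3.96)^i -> [5.87, -23.25, 92.05, -364.52, 1443.51]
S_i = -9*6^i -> [-9, -54, -324, -1944, -11664]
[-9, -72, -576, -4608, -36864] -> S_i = -9*8^i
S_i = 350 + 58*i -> [350, 408, 466, 524, 582]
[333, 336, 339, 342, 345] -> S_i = 333 + 3*i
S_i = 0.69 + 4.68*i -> [0.69, 5.37, 10.05, 14.73, 19.41]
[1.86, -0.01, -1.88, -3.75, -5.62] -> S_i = 1.86 + -1.87*i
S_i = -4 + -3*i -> [-4, -7, -10, -13, -16]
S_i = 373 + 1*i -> [373, 374, 375, 376, 377]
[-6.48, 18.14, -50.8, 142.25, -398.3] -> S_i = -6.48*(-2.80)^i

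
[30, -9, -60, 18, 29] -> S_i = Random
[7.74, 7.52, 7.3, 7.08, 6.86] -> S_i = 7.74 + -0.22*i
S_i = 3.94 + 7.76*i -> [3.94, 11.7, 19.46, 27.22, 34.98]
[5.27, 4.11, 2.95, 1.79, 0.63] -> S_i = 5.27 + -1.16*i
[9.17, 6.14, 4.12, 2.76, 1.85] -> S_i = 9.17*0.67^i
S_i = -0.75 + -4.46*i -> [-0.75, -5.21, -9.67, -14.13, -18.59]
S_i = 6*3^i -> [6, 18, 54, 162, 486]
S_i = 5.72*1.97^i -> [5.72, 11.27, 22.2, 43.73, 86.15]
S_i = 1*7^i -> [1, 7, 49, 343, 2401]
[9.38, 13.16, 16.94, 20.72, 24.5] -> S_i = 9.38 + 3.78*i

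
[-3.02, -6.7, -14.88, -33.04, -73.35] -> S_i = -3.02*2.22^i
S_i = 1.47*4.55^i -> [1.47, 6.69, 30.43, 138.47, 630.03]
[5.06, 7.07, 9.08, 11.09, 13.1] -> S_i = 5.06 + 2.01*i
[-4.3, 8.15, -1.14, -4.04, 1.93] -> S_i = Random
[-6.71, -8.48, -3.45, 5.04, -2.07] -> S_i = Random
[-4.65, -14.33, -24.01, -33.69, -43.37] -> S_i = -4.65 + -9.68*i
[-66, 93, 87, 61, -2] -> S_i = Random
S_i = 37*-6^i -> [37, -222, 1332, -7992, 47952]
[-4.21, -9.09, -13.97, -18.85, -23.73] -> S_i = -4.21 + -4.88*i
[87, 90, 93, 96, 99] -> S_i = 87 + 3*i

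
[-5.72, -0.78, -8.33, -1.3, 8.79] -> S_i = Random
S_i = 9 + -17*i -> [9, -8, -25, -42, -59]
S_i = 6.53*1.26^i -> [6.53, 8.23, 10.37, 13.06, 16.46]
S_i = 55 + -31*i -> [55, 24, -7, -38, -69]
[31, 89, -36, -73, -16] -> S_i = Random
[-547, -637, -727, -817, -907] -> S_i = -547 + -90*i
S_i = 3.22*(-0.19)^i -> [3.22, -0.61, 0.12, -0.02, 0.0]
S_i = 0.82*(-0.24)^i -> [0.82, -0.2, 0.05, -0.01, 0.0]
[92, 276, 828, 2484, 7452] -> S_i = 92*3^i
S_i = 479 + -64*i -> [479, 415, 351, 287, 223]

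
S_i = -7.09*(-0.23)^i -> [-7.09, 1.63, -0.38, 0.09, -0.02]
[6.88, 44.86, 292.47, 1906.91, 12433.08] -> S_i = 6.88*6.52^i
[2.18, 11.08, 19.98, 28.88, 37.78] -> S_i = 2.18 + 8.90*i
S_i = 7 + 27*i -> [7, 34, 61, 88, 115]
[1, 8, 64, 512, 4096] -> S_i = 1*8^i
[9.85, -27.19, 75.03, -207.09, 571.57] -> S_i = 9.85*(-2.76)^i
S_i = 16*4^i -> [16, 64, 256, 1024, 4096]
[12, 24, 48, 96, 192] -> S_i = 12*2^i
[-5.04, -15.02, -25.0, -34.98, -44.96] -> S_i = -5.04 + -9.98*i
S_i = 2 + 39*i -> [2, 41, 80, 119, 158]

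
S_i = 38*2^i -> [38, 76, 152, 304, 608]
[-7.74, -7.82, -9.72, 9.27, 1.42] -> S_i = Random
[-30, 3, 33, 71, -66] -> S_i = Random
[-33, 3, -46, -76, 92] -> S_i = Random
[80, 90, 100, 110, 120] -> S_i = 80 + 10*i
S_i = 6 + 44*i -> [6, 50, 94, 138, 182]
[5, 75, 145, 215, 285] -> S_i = 5 + 70*i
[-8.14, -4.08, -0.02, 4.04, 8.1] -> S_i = -8.14 + 4.06*i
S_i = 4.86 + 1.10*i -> [4.86, 5.96, 7.06, 8.16, 9.26]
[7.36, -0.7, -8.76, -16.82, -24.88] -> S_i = 7.36 + -8.06*i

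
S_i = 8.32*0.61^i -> [8.32, 5.08, 3.1, 1.89, 1.15]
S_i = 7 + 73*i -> [7, 80, 153, 226, 299]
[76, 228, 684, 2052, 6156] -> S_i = 76*3^i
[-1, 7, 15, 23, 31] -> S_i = -1 + 8*i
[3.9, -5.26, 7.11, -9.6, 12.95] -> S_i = 3.90*(-1.35)^i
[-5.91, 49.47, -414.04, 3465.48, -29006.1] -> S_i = -5.91*(-8.37)^i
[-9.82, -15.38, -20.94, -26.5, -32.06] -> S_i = -9.82 + -5.56*i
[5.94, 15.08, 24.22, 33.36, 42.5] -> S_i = 5.94 + 9.14*i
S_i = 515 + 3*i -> [515, 518, 521, 524, 527]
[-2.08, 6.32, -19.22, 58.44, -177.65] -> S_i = -2.08*(-3.04)^i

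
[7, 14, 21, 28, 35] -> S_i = 7 + 7*i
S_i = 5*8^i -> [5, 40, 320, 2560, 20480]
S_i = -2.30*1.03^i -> [-2.3, -2.37, -2.44, -2.51, -2.59]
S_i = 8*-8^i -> [8, -64, 512, -4096, 32768]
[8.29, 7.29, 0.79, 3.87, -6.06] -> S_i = Random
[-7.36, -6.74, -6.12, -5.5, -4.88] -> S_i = -7.36 + 0.62*i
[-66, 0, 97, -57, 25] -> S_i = Random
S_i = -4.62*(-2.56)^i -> [-4.62, 11.83, -30.28, 77.51, -198.43]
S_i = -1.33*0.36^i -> [-1.33, -0.48, -0.17, -0.06, -0.02]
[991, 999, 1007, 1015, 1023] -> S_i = 991 + 8*i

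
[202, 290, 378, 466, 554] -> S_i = 202 + 88*i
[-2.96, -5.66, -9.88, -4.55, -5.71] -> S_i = Random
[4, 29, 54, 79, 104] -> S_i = 4 + 25*i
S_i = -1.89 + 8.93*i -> [-1.89, 7.04, 15.97, 24.9, 33.83]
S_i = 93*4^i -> [93, 372, 1488, 5952, 23808]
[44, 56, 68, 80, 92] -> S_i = 44 + 12*i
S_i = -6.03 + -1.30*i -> [-6.03, -7.33, -8.63, -9.93, -11.23]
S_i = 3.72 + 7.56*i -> [3.72, 11.28, 18.84, 26.4, 33.96]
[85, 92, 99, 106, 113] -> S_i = 85 + 7*i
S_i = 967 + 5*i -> [967, 972, 977, 982, 987]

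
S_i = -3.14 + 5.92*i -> [-3.14, 2.78, 8.7, 14.62, 20.54]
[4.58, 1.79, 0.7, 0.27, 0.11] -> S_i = 4.58*0.39^i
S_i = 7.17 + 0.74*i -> [7.17, 7.91, 8.65, 9.39, 10.13]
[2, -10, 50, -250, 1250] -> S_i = 2*-5^i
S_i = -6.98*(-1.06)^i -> [-6.98, 7.4, -7.84, 8.31, -8.81]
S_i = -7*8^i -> [-7, -56, -448, -3584, -28672]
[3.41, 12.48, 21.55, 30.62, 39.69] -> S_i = 3.41 + 9.07*i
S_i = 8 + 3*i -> [8, 11, 14, 17, 20]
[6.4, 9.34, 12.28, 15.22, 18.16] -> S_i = 6.40 + 2.94*i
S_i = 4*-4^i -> [4, -16, 64, -256, 1024]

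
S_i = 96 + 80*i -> [96, 176, 256, 336, 416]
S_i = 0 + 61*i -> [0, 61, 122, 183, 244]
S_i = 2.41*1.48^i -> [2.41, 3.57, 5.28, 7.81, 11.56]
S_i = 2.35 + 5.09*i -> [2.35, 7.44, 12.53, 17.62, 22.71]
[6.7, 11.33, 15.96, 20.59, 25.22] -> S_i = 6.70 + 4.63*i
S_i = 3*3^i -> [3, 9, 27, 81, 243]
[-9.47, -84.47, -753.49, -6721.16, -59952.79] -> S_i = -9.47*8.92^i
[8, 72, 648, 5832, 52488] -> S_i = 8*9^i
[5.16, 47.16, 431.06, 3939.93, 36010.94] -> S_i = 5.16*9.14^i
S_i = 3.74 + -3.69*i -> [3.74, 0.05, -3.64, -7.33, -11.02]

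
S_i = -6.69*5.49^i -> [-6.69, -36.73, -201.64, -1106.99, -6077.37]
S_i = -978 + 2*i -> [-978, -976, -974, -972, -970]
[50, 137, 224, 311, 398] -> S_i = 50 + 87*i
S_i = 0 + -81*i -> [0, -81, -162, -243, -324]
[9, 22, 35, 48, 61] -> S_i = 9 + 13*i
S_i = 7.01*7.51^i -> [7.01, 52.65, 395.36, 2969.19, 22298.61]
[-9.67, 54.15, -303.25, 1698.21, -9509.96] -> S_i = -9.67*(-5.60)^i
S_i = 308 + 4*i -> [308, 312, 316, 320, 324]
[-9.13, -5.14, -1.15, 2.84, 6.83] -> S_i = -9.13 + 3.99*i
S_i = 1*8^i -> [1, 8, 64, 512, 4096]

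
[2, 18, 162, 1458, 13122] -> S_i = 2*9^i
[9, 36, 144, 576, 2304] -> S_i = 9*4^i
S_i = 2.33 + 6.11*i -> [2.33, 8.44, 14.55, 20.66, 26.77]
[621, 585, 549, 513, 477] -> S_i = 621 + -36*i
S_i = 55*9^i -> [55, 495, 4455, 40095, 360855]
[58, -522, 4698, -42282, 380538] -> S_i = 58*-9^i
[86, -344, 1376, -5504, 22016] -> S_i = 86*-4^i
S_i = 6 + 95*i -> [6, 101, 196, 291, 386]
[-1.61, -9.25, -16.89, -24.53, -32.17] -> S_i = -1.61 + -7.64*i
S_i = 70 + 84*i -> [70, 154, 238, 322, 406]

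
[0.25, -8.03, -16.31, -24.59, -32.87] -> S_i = 0.25 + -8.28*i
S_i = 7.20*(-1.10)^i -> [7.2, -7.92, 8.71, -9.58, 10.54]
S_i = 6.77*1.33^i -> [6.77, 9.0, 11.98, 15.93, 21.18]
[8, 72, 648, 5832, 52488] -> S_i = 8*9^i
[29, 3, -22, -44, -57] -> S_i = Random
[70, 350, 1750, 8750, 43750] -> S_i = 70*5^i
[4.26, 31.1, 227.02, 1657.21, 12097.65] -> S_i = 4.26*7.30^i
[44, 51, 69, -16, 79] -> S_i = Random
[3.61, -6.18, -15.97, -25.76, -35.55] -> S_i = 3.61 + -9.79*i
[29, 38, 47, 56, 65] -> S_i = 29 + 9*i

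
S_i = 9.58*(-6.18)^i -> [9.58, -59.2, 365.88, -2261.16, 13973.96]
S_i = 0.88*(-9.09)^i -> [0.88, -8.0, 72.71, -660.96, 6008.11]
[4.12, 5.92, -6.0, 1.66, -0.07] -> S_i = Random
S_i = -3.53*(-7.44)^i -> [-3.53, 26.26, -195.4, 1453.76, -10815.99]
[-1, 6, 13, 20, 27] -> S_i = -1 + 7*i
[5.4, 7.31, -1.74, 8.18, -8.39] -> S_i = Random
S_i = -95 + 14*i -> [-95, -81, -67, -53, -39]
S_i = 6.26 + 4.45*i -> [6.26, 10.71, 15.16, 19.61, 24.06]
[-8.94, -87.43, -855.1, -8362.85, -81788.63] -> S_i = -8.94*9.78^i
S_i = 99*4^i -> [99, 396, 1584, 6336, 25344]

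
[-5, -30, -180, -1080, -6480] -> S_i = -5*6^i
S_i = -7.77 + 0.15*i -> [-7.77, -7.62, -7.47, -7.32, -7.17]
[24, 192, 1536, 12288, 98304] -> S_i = 24*8^i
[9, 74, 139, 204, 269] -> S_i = 9 + 65*i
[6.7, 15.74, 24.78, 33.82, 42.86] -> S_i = 6.70 + 9.04*i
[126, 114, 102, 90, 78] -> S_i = 126 + -12*i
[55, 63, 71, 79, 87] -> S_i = 55 + 8*i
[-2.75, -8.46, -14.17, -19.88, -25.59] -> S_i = -2.75 + -5.71*i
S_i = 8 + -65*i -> [8, -57, -122, -187, -252]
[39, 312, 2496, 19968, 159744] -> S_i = 39*8^i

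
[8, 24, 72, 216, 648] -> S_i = 8*3^i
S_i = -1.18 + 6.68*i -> [-1.18, 5.5, 12.18, 18.86, 25.54]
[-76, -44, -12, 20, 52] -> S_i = -76 + 32*i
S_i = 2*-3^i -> [2, -6, 18, -54, 162]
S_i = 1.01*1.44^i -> [1.01, 1.45, 2.09, 3.02, 4.34]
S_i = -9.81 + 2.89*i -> [-9.81, -6.92, -4.03, -1.14, 1.75]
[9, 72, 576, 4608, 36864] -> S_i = 9*8^i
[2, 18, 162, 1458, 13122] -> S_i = 2*9^i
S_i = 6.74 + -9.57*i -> [6.74, -2.83, -12.4, -21.97, -31.54]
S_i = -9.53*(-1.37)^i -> [-9.53, 13.06, -17.89, 24.5, -33.57]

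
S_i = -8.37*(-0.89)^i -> [-8.37, 7.45, -6.63, 5.9, -5.25]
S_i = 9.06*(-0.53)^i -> [9.06, -4.8, 2.54, -1.35, 0.71]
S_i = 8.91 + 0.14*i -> [8.91, 9.05, 9.19, 9.33, 9.47]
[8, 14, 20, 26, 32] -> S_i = 8 + 6*i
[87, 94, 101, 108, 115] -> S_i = 87 + 7*i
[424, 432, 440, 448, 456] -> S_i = 424 + 8*i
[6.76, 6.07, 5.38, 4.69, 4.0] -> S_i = 6.76 + -0.69*i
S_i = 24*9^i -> [24, 216, 1944, 17496, 157464]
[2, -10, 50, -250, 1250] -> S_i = 2*-5^i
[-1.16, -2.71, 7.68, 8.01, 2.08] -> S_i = Random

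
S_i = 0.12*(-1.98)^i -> [0.12, -0.24, 0.47, -0.93, 1.84]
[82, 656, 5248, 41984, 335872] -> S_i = 82*8^i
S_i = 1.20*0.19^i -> [1.2, 0.23, 0.04, 0.01, 0.0]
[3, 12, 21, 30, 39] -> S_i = 3 + 9*i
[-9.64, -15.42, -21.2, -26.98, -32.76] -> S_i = -9.64 + -5.78*i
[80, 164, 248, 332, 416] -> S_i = 80 + 84*i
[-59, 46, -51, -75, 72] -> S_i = Random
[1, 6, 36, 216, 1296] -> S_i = 1*6^i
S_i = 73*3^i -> [73, 219, 657, 1971, 5913]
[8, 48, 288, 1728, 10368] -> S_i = 8*6^i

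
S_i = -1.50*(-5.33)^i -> [-1.5, 8.0, -42.61, 227.13, -1210.6]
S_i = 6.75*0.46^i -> [6.75, 3.1, 1.43, 0.66, 0.3]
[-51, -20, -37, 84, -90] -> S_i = Random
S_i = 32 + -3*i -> [32, 29, 26, 23, 20]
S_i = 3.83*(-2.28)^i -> [3.83, -8.73, 19.91, -45.39, 103.5]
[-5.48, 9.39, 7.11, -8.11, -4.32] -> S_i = Random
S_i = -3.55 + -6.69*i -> [-3.55, -10.24, -16.93, -23.62, -30.31]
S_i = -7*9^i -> [-7, -63, -567, -5103, -45927]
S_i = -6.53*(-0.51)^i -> [-6.53, 3.33, -1.7, 0.87, -0.44]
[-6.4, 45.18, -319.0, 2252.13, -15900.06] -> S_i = -6.40*(-7.06)^i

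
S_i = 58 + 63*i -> [58, 121, 184, 247, 310]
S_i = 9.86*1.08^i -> [9.86, 10.65, 11.5, 12.42, 13.41]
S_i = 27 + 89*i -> [27, 116, 205, 294, 383]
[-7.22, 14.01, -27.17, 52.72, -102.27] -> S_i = -7.22*(-1.94)^i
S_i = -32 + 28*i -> [-32, -4, 24, 52, 80]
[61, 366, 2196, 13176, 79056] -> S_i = 61*6^i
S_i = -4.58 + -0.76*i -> [-4.58, -5.34, -6.1, -6.86, -7.62]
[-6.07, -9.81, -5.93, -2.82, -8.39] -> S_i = Random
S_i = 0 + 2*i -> [0, 2, 4, 6, 8]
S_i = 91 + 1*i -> [91, 92, 93, 94, 95]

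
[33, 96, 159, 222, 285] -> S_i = 33 + 63*i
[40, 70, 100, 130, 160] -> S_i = 40 + 30*i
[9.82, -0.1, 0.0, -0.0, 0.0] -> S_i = 9.82*(-0.01)^i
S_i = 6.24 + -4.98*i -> [6.24, 1.26, -3.72, -8.7, -13.68]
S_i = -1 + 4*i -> [-1, 3, 7, 11, 15]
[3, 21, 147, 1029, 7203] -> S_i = 3*7^i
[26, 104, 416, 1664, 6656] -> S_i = 26*4^i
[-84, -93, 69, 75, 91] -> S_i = Random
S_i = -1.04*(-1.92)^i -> [-1.04, 2.0, -3.83, 7.36, -14.13]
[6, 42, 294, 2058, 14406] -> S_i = 6*7^i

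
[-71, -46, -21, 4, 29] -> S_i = -71 + 25*i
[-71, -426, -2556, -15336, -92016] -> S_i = -71*6^i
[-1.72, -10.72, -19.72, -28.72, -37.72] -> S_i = -1.72 + -9.00*i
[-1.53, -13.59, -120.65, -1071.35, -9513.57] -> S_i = -1.53*8.88^i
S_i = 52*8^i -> [52, 416, 3328, 26624, 212992]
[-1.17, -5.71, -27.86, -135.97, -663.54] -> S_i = -1.17*4.88^i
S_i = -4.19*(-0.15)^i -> [-4.19, 0.63, -0.09, 0.01, -0.0]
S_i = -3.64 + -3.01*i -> [-3.64, -6.65, -9.66, -12.67, -15.68]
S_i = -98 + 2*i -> [-98, -96, -94, -92, -90]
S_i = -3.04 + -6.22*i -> [-3.04, -9.26, -15.48, -21.7, -27.92]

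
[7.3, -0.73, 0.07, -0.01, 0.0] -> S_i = 7.30*(-0.10)^i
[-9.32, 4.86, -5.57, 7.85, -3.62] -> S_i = Random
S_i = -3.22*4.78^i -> [-3.22, -15.39, -73.57, -351.67, -1681.0]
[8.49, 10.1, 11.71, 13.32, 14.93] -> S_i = 8.49 + 1.61*i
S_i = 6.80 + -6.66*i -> [6.8, 0.14, -6.52, -13.18, -19.84]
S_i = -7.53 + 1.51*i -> [-7.53, -6.02, -4.51, -3.0, -1.49]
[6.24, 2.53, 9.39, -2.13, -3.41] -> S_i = Random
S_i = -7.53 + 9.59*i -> [-7.53, 2.06, 11.65, 21.24, 30.83]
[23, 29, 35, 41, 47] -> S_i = 23 + 6*i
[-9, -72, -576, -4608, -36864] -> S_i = -9*8^i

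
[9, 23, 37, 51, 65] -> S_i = 9 + 14*i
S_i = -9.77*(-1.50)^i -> [-9.77, 14.66, -21.98, 32.97, -49.46]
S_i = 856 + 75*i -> [856, 931, 1006, 1081, 1156]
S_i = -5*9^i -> [-5, -45, -405, -3645, -32805]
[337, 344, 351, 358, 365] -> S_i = 337 + 7*i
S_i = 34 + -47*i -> [34, -13, -60, -107, -154]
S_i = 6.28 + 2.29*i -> [6.28, 8.57, 10.86, 13.15, 15.44]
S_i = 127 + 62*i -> [127, 189, 251, 313, 375]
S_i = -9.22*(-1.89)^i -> [-9.22, 17.43, -32.93, 62.25, -117.65]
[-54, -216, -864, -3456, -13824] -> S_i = -54*4^i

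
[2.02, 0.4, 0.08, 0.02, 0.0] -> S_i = 2.02*0.20^i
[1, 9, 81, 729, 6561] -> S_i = 1*9^i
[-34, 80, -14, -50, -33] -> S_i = Random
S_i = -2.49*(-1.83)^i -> [-2.49, 4.56, -8.34, 15.26, -27.93]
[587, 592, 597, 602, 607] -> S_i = 587 + 5*i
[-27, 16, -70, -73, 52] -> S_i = Random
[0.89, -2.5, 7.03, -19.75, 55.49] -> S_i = 0.89*(-2.81)^i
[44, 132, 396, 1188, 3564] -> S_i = 44*3^i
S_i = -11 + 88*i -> [-11, 77, 165, 253, 341]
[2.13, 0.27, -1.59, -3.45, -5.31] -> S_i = 2.13 + -1.86*i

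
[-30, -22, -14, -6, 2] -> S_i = -30 + 8*i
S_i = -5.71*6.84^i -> [-5.71, -39.06, -267.15, -1827.28, -12498.58]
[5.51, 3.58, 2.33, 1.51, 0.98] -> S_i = 5.51*0.65^i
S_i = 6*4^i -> [6, 24, 96, 384, 1536]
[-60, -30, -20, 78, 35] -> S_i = Random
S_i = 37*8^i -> [37, 296, 2368, 18944, 151552]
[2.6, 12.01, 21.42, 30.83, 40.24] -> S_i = 2.60 + 9.41*i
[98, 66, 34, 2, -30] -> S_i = 98 + -32*i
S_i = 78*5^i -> [78, 390, 1950, 9750, 48750]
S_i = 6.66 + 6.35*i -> [6.66, 13.01, 19.36, 25.71, 32.06]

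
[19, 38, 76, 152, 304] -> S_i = 19*2^i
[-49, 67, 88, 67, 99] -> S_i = Random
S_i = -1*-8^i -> [-1, 8, -64, 512, -4096]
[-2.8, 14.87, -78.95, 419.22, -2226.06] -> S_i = -2.80*(-5.31)^i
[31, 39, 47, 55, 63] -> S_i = 31 + 8*i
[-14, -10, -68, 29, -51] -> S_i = Random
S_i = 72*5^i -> [72, 360, 1800, 9000, 45000]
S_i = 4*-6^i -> [4, -24, 144, -864, 5184]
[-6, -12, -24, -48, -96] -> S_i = -6*2^i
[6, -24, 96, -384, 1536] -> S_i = 6*-4^i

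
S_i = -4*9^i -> [-4, -36, -324, -2916, -26244]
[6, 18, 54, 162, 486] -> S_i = 6*3^i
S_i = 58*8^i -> [58, 464, 3712, 29696, 237568]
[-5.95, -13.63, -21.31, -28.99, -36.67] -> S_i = -5.95 + -7.68*i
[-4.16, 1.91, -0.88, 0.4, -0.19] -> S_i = -4.16*(-0.46)^i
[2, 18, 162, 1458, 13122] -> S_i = 2*9^i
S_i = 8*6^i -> [8, 48, 288, 1728, 10368]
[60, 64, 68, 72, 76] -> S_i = 60 + 4*i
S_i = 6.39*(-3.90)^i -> [6.39, -24.92, 97.19, -379.05, 1478.29]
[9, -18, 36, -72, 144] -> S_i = 9*-2^i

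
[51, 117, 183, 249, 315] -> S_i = 51 + 66*i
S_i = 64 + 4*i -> [64, 68, 72, 76, 80]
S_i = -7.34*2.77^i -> [-7.34, -20.33, -56.32, -156.0, -432.13]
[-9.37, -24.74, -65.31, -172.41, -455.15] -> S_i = -9.37*2.64^i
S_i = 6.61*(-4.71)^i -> [6.61, -31.13, 146.64, -690.66, 3253.01]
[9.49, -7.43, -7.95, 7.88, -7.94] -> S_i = Random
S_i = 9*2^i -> [9, 18, 36, 72, 144]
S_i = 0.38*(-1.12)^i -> [0.38, -0.43, 0.48, -0.53, 0.6]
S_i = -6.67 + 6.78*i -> [-6.67, 0.11, 6.89, 13.67, 20.45]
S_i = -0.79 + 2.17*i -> [-0.79, 1.38, 3.55, 5.72, 7.89]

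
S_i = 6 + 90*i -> [6, 96, 186, 276, 366]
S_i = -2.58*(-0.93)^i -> [-2.58, 2.4, -2.23, 2.08, -1.93]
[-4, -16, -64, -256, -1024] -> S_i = -4*4^i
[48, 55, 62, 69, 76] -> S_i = 48 + 7*i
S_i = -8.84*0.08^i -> [-8.84, -0.71, -0.06, -0.0, -0.0]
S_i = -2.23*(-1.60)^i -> [-2.23, 3.57, -5.71, 9.13, -14.61]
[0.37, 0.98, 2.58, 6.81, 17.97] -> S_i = 0.37*2.64^i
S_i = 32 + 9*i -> [32, 41, 50, 59, 68]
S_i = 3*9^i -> [3, 27, 243, 2187, 19683]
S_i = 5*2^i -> [5, 10, 20, 40, 80]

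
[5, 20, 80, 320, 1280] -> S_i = 5*4^i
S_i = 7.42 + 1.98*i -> [7.42, 9.4, 11.38, 13.36, 15.34]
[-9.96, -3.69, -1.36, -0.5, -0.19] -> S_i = -9.96*0.37^i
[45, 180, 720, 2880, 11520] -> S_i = 45*4^i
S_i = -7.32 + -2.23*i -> [-7.32, -9.55, -11.78, -14.01, -16.24]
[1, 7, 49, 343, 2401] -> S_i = 1*7^i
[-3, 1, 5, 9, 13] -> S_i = -3 + 4*i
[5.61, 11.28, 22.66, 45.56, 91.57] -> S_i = 5.61*2.01^i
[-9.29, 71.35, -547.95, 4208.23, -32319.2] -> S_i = -9.29*(-7.68)^i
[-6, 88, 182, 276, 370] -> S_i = -6 + 94*i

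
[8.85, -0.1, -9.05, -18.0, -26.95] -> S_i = 8.85 + -8.95*i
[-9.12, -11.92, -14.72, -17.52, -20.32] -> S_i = -9.12 + -2.80*i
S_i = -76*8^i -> [-76, -608, -4864, -38912, -311296]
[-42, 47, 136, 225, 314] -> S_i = -42 + 89*i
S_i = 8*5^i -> [8, 40, 200, 1000, 5000]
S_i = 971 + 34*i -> [971, 1005, 1039, 1073, 1107]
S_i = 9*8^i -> [9, 72, 576, 4608, 36864]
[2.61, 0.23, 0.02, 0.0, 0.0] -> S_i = 2.61*0.09^i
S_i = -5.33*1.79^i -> [-5.33, -9.54, -17.08, -30.57, -54.72]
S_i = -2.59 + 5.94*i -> [-2.59, 3.35, 9.29, 15.23, 21.17]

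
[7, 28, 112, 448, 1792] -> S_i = 7*4^i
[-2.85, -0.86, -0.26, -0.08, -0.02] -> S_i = -2.85*0.30^i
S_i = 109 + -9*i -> [109, 100, 91, 82, 73]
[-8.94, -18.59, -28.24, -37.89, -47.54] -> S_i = -8.94 + -9.65*i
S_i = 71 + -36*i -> [71, 35, -1, -37, -73]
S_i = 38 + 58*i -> [38, 96, 154, 212, 270]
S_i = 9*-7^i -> [9, -63, 441, -3087, 21609]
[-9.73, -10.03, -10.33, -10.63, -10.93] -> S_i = -9.73 + -0.30*i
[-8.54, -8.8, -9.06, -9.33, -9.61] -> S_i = -8.54*1.03^i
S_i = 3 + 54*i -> [3, 57, 111, 165, 219]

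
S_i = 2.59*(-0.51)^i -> [2.59, -1.32, 0.67, -0.34, 0.18]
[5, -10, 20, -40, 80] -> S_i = 5*-2^i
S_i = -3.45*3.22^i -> [-3.45, -11.11, -35.77, -115.18, -370.89]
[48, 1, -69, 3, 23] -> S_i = Random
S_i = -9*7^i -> [-9, -63, -441, -3087, -21609]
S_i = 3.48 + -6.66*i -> [3.48, -3.18, -9.84, -16.5, -23.16]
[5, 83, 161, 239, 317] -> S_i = 5 + 78*i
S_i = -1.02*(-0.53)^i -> [-1.02, 0.54, -0.29, 0.15, -0.08]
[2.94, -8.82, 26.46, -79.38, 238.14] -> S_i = 2.94*(-3.00)^i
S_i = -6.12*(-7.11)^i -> [-6.12, 43.51, -309.38, 2199.68, -15639.75]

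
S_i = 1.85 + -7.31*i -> [1.85, -5.46, -12.77, -20.08, -27.39]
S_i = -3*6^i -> [-3, -18, -108, -648, -3888]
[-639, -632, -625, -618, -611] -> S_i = -639 + 7*i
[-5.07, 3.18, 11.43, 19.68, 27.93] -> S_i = -5.07 + 8.25*i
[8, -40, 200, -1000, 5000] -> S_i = 8*-5^i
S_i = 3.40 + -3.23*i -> [3.4, 0.17, -3.06, -6.29, -9.52]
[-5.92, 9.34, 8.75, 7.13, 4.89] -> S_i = Random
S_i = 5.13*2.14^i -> [5.13, 10.98, 23.49, 50.28, 107.59]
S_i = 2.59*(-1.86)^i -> [2.59, -4.82, 8.96, -16.67, 31.0]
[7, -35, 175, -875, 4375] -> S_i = 7*-5^i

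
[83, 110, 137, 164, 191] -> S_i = 83 + 27*i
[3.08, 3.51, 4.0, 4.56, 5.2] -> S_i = 3.08*1.14^i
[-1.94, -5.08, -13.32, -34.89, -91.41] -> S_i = -1.94*2.62^i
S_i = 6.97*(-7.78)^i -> [6.97, -54.23, 421.88, -3282.25, 25535.9]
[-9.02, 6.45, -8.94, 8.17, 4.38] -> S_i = Random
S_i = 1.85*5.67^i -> [1.85, 10.49, 59.48, 337.23, 1912.07]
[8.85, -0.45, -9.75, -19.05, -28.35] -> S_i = 8.85 + -9.30*i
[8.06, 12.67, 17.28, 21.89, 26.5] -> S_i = 8.06 + 4.61*i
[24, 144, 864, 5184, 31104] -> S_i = 24*6^i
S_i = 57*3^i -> [57, 171, 513, 1539, 4617]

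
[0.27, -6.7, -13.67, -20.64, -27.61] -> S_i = 0.27 + -6.97*i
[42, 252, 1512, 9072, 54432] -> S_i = 42*6^i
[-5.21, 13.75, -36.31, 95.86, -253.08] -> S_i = -5.21*(-2.64)^i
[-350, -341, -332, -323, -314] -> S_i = -350 + 9*i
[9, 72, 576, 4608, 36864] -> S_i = 9*8^i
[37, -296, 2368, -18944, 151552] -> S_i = 37*-8^i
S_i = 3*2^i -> [3, 6, 12, 24, 48]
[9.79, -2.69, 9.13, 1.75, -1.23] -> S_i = Random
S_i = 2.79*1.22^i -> [2.79, 3.4, 4.15, 5.07, 6.18]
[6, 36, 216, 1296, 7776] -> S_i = 6*6^i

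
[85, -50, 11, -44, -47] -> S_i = Random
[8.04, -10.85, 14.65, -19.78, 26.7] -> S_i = 8.04*(-1.35)^i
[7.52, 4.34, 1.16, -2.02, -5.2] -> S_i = 7.52 + -3.18*i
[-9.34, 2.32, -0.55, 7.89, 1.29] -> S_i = Random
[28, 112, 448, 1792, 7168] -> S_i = 28*4^i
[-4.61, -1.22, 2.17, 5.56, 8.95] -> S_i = -4.61 + 3.39*i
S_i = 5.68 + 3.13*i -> [5.68, 8.81, 11.94, 15.07, 18.2]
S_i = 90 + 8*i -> [90, 98, 106, 114, 122]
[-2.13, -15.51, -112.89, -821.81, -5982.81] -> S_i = -2.13*7.28^i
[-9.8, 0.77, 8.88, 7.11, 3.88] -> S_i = Random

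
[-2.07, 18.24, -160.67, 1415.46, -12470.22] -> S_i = -2.07*(-8.81)^i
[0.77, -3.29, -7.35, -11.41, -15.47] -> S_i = 0.77 + -4.06*i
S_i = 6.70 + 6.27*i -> [6.7, 12.97, 19.24, 25.51, 31.78]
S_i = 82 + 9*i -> [82, 91, 100, 109, 118]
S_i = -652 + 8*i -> [-652, -644, -636, -628, -620]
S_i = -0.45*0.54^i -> [-0.45, -0.24, -0.13, -0.07, -0.04]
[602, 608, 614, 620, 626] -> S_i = 602 + 6*i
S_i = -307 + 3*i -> [-307, -304, -301, -298, -295]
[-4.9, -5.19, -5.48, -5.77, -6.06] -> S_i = -4.90 + -0.29*i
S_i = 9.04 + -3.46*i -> [9.04, 5.58, 2.12, -1.34, -4.8]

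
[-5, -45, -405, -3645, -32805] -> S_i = -5*9^i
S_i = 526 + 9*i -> [526, 535, 544, 553, 562]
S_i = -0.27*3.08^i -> [-0.27, -0.83, -2.56, -7.89, -24.3]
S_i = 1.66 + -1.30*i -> [1.66, 0.36, -0.94, -2.24, -3.54]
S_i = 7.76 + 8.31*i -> [7.76, 16.07, 24.38, 32.69, 41.0]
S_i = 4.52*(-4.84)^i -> [4.52, -21.88, 105.88, -512.48, 2480.39]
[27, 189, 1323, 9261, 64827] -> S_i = 27*7^i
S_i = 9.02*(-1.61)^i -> [9.02, -14.52, 23.38, -37.64, 60.61]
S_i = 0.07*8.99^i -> [0.07, 0.63, 5.66, 50.86, 457.23]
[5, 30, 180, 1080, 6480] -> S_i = 5*6^i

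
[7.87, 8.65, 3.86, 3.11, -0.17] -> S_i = Random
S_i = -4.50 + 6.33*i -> [-4.5, 1.83, 8.16, 14.49, 20.82]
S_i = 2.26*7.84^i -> [2.26, 17.72, 138.91, 1089.07, 8538.33]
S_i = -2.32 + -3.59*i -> [-2.32, -5.91, -9.5, -13.09, -16.68]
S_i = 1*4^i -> [1, 4, 16, 64, 256]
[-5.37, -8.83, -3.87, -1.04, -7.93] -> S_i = Random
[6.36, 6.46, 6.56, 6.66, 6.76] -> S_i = 6.36 + 0.10*i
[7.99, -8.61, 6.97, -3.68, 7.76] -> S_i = Random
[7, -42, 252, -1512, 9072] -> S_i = 7*-6^i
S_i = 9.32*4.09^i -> [9.32, 38.12, 155.91, 637.66, 2608.01]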